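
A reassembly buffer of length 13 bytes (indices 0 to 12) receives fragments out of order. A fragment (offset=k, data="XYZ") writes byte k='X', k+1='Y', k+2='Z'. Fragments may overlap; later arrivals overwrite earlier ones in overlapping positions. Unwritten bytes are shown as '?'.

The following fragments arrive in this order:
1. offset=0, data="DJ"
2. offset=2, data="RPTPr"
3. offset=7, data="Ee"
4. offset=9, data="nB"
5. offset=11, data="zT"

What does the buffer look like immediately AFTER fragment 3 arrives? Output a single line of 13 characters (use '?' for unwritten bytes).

Fragment 1: offset=0 data="DJ" -> buffer=DJ???????????
Fragment 2: offset=2 data="RPTPr" -> buffer=DJRPTPr??????
Fragment 3: offset=7 data="Ee" -> buffer=DJRPTPrEe????

Answer: DJRPTPrEe????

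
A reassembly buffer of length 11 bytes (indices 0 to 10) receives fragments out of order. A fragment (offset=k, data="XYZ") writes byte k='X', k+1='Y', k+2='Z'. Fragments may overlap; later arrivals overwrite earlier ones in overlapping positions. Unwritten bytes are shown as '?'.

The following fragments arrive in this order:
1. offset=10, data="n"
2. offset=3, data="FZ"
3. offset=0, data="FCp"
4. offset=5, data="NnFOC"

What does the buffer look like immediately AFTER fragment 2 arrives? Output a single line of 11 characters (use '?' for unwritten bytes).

Answer: ???FZ?????n

Derivation:
Fragment 1: offset=10 data="n" -> buffer=??????????n
Fragment 2: offset=3 data="FZ" -> buffer=???FZ?????n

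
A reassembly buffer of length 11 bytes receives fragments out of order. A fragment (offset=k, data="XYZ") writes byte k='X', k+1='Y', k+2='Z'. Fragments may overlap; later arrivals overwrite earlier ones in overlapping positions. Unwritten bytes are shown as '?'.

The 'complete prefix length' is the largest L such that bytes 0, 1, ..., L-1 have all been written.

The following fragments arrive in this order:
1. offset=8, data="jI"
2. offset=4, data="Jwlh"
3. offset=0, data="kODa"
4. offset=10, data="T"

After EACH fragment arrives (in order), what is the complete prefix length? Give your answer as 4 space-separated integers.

Answer: 0 0 10 11

Derivation:
Fragment 1: offset=8 data="jI" -> buffer=????????jI? -> prefix_len=0
Fragment 2: offset=4 data="Jwlh" -> buffer=????JwlhjI? -> prefix_len=0
Fragment 3: offset=0 data="kODa" -> buffer=kODaJwlhjI? -> prefix_len=10
Fragment 4: offset=10 data="T" -> buffer=kODaJwlhjIT -> prefix_len=11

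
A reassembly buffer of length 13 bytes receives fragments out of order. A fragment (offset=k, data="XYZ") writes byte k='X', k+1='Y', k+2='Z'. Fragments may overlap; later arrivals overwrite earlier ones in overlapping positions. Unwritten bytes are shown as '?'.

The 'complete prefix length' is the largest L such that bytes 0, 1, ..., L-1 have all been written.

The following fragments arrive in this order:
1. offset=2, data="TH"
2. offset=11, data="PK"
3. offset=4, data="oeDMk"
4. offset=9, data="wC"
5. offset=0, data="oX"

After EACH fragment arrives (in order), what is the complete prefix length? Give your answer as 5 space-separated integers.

Answer: 0 0 0 0 13

Derivation:
Fragment 1: offset=2 data="TH" -> buffer=??TH????????? -> prefix_len=0
Fragment 2: offset=11 data="PK" -> buffer=??TH???????PK -> prefix_len=0
Fragment 3: offset=4 data="oeDMk" -> buffer=??THoeDMk??PK -> prefix_len=0
Fragment 4: offset=9 data="wC" -> buffer=??THoeDMkwCPK -> prefix_len=0
Fragment 5: offset=0 data="oX" -> buffer=oXTHoeDMkwCPK -> prefix_len=13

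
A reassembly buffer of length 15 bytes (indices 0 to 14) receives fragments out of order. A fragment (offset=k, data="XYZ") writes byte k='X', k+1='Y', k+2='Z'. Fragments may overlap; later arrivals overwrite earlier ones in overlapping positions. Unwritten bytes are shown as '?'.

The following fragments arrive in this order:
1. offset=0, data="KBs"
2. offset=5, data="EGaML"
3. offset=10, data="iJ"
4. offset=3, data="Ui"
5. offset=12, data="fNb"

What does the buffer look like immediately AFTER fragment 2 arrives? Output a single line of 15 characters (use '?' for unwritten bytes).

Answer: KBs??EGaML?????

Derivation:
Fragment 1: offset=0 data="KBs" -> buffer=KBs????????????
Fragment 2: offset=5 data="EGaML" -> buffer=KBs??EGaML?????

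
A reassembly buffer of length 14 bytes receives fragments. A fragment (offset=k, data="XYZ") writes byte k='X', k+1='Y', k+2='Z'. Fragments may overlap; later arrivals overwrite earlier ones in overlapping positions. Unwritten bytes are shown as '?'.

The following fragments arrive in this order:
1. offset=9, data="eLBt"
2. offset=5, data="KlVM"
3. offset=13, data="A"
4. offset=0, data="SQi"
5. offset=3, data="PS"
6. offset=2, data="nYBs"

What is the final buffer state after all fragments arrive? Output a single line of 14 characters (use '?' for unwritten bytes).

Answer: SQnYBslVMeLBtA

Derivation:
Fragment 1: offset=9 data="eLBt" -> buffer=?????????eLBt?
Fragment 2: offset=5 data="KlVM" -> buffer=?????KlVMeLBt?
Fragment 3: offset=13 data="A" -> buffer=?????KlVMeLBtA
Fragment 4: offset=0 data="SQi" -> buffer=SQi??KlVMeLBtA
Fragment 5: offset=3 data="PS" -> buffer=SQiPSKlVMeLBtA
Fragment 6: offset=2 data="nYBs" -> buffer=SQnYBslVMeLBtA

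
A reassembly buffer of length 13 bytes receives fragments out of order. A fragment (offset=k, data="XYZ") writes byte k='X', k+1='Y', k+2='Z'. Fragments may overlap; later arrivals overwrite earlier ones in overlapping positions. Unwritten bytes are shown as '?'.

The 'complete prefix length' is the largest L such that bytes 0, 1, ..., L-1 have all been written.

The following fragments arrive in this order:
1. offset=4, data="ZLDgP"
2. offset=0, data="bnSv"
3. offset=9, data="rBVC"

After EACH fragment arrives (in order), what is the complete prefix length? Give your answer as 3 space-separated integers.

Fragment 1: offset=4 data="ZLDgP" -> buffer=????ZLDgP???? -> prefix_len=0
Fragment 2: offset=0 data="bnSv" -> buffer=bnSvZLDgP???? -> prefix_len=9
Fragment 3: offset=9 data="rBVC" -> buffer=bnSvZLDgPrBVC -> prefix_len=13

Answer: 0 9 13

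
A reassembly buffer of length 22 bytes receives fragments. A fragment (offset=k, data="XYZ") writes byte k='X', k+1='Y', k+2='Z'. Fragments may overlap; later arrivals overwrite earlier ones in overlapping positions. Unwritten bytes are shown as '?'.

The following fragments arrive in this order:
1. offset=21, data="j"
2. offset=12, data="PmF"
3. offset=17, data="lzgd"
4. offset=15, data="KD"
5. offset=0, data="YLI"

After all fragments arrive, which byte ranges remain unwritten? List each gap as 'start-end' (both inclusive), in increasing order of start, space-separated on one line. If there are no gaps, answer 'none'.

Fragment 1: offset=21 len=1
Fragment 2: offset=12 len=3
Fragment 3: offset=17 len=4
Fragment 4: offset=15 len=2
Fragment 5: offset=0 len=3
Gaps: 3-11

Answer: 3-11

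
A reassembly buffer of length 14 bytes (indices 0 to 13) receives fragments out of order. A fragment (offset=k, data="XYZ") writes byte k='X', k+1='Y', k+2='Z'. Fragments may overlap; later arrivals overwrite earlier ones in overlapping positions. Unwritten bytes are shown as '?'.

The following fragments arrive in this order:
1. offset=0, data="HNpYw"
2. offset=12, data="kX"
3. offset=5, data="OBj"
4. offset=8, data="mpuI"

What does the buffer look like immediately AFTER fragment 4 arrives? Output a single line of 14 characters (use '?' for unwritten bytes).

Answer: HNpYwOBjmpuIkX

Derivation:
Fragment 1: offset=0 data="HNpYw" -> buffer=HNpYw?????????
Fragment 2: offset=12 data="kX" -> buffer=HNpYw???????kX
Fragment 3: offset=5 data="OBj" -> buffer=HNpYwOBj????kX
Fragment 4: offset=8 data="mpuI" -> buffer=HNpYwOBjmpuIkX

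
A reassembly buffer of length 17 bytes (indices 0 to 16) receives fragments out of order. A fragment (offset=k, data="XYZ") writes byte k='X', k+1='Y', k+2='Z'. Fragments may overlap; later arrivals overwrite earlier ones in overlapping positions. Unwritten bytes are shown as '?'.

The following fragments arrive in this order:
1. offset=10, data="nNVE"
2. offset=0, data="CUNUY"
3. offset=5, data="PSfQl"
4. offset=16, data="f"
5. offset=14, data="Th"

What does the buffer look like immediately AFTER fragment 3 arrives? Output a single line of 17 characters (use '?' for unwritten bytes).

Fragment 1: offset=10 data="nNVE" -> buffer=??????????nNVE???
Fragment 2: offset=0 data="CUNUY" -> buffer=CUNUY?????nNVE???
Fragment 3: offset=5 data="PSfQl" -> buffer=CUNUYPSfQlnNVE???

Answer: CUNUYPSfQlnNVE???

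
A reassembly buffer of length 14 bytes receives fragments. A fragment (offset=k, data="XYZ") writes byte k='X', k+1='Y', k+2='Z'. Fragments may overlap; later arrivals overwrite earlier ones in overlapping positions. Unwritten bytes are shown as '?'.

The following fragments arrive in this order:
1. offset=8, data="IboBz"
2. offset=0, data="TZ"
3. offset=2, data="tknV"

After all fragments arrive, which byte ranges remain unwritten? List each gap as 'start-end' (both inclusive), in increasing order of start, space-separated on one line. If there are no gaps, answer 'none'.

Answer: 6-7 13-13

Derivation:
Fragment 1: offset=8 len=5
Fragment 2: offset=0 len=2
Fragment 3: offset=2 len=4
Gaps: 6-7 13-13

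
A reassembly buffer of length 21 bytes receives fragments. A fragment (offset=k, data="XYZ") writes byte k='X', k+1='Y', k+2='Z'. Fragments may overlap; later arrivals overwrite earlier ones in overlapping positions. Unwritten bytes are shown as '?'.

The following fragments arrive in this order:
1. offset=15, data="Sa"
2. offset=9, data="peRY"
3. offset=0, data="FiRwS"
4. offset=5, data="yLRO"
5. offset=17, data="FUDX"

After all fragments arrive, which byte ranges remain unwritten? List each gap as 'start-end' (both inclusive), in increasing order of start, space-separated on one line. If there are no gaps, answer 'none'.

Answer: 13-14

Derivation:
Fragment 1: offset=15 len=2
Fragment 2: offset=9 len=4
Fragment 3: offset=0 len=5
Fragment 4: offset=5 len=4
Fragment 5: offset=17 len=4
Gaps: 13-14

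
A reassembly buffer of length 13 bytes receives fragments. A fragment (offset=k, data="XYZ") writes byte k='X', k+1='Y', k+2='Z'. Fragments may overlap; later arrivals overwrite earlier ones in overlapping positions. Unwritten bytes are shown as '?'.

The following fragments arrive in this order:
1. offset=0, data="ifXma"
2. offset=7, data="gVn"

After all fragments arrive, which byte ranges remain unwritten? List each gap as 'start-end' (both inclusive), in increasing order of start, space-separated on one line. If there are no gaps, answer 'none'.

Answer: 5-6 10-12

Derivation:
Fragment 1: offset=0 len=5
Fragment 2: offset=7 len=3
Gaps: 5-6 10-12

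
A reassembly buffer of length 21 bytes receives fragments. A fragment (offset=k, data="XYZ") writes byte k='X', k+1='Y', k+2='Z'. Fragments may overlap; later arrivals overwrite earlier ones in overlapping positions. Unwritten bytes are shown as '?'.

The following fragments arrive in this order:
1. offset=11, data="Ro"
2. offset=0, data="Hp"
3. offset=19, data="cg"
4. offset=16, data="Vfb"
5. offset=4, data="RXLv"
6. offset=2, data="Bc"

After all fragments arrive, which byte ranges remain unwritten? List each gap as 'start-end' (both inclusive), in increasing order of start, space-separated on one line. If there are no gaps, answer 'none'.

Answer: 8-10 13-15

Derivation:
Fragment 1: offset=11 len=2
Fragment 2: offset=0 len=2
Fragment 3: offset=19 len=2
Fragment 4: offset=16 len=3
Fragment 5: offset=4 len=4
Fragment 6: offset=2 len=2
Gaps: 8-10 13-15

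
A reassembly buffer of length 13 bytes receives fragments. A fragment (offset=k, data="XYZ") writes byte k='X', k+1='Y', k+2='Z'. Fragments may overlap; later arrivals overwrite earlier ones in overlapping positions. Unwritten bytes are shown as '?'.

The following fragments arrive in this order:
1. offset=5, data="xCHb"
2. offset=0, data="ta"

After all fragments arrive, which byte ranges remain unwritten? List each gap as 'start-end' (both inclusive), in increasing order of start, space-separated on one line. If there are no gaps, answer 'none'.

Answer: 2-4 9-12

Derivation:
Fragment 1: offset=5 len=4
Fragment 2: offset=0 len=2
Gaps: 2-4 9-12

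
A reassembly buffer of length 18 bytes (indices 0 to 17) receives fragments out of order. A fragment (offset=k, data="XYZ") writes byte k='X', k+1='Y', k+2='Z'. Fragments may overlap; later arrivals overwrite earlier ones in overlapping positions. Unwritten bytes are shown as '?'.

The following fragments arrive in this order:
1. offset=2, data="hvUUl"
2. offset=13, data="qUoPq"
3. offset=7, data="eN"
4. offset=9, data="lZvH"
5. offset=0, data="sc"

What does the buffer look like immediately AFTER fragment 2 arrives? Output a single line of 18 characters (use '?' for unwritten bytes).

Answer: ??hvUUl??????qUoPq

Derivation:
Fragment 1: offset=2 data="hvUUl" -> buffer=??hvUUl???????????
Fragment 2: offset=13 data="qUoPq" -> buffer=??hvUUl??????qUoPq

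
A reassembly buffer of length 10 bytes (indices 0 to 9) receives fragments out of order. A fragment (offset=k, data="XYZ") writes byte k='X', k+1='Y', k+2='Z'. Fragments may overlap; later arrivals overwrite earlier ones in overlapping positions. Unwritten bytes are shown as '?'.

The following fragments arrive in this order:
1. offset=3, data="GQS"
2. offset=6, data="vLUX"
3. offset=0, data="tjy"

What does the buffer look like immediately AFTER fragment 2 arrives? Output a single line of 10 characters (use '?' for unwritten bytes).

Fragment 1: offset=3 data="GQS" -> buffer=???GQS????
Fragment 2: offset=6 data="vLUX" -> buffer=???GQSvLUX

Answer: ???GQSvLUX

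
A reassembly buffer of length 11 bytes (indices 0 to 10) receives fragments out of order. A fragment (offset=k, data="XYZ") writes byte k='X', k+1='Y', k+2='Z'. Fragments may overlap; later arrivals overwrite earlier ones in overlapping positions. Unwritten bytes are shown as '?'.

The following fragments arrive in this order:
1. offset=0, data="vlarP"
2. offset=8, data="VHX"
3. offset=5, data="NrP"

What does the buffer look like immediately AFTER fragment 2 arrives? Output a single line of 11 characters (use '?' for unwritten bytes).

Fragment 1: offset=0 data="vlarP" -> buffer=vlarP??????
Fragment 2: offset=8 data="VHX" -> buffer=vlarP???VHX

Answer: vlarP???VHX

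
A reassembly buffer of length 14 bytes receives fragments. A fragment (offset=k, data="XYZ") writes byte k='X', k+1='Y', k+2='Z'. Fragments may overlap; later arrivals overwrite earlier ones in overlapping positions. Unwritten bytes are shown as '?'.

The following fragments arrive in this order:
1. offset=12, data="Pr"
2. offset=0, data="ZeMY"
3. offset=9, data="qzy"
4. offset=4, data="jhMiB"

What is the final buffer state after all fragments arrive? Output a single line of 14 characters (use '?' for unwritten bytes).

Fragment 1: offset=12 data="Pr" -> buffer=????????????Pr
Fragment 2: offset=0 data="ZeMY" -> buffer=ZeMY????????Pr
Fragment 3: offset=9 data="qzy" -> buffer=ZeMY?????qzyPr
Fragment 4: offset=4 data="jhMiB" -> buffer=ZeMYjhMiBqzyPr

Answer: ZeMYjhMiBqzyPr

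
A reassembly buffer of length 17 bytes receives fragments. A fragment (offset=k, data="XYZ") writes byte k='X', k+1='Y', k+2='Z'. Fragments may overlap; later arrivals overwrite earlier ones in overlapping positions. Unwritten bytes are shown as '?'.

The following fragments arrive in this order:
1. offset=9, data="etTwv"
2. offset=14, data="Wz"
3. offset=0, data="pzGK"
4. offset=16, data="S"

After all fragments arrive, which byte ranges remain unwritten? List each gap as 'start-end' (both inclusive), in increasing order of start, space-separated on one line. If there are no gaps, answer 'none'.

Fragment 1: offset=9 len=5
Fragment 2: offset=14 len=2
Fragment 3: offset=0 len=4
Fragment 4: offset=16 len=1
Gaps: 4-8

Answer: 4-8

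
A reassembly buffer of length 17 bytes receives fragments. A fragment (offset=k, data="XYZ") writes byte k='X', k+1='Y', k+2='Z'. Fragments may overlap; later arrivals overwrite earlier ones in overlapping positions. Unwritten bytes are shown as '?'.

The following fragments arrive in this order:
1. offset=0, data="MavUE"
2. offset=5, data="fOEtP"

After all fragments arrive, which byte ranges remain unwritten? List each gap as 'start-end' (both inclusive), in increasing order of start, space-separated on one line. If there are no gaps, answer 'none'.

Answer: 10-16

Derivation:
Fragment 1: offset=0 len=5
Fragment 2: offset=5 len=5
Gaps: 10-16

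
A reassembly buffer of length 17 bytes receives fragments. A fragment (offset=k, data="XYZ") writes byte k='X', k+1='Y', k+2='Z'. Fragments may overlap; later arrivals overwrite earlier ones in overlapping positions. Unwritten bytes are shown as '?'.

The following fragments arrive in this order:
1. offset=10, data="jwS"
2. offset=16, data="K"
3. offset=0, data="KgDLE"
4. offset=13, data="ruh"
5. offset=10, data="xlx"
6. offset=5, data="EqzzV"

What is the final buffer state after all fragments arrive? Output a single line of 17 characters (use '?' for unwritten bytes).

Answer: KgDLEEqzzVxlxruhK

Derivation:
Fragment 1: offset=10 data="jwS" -> buffer=??????????jwS????
Fragment 2: offset=16 data="K" -> buffer=??????????jwS???K
Fragment 3: offset=0 data="KgDLE" -> buffer=KgDLE?????jwS???K
Fragment 4: offset=13 data="ruh" -> buffer=KgDLE?????jwSruhK
Fragment 5: offset=10 data="xlx" -> buffer=KgDLE?????xlxruhK
Fragment 6: offset=5 data="EqzzV" -> buffer=KgDLEEqzzVxlxruhK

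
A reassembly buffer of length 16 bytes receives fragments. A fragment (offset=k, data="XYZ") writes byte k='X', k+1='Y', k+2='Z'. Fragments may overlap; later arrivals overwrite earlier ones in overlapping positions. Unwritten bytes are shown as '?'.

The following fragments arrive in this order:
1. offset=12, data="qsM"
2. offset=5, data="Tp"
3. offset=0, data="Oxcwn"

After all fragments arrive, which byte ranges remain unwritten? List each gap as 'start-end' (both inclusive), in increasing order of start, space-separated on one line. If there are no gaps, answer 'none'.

Answer: 7-11 15-15

Derivation:
Fragment 1: offset=12 len=3
Fragment 2: offset=5 len=2
Fragment 3: offset=0 len=5
Gaps: 7-11 15-15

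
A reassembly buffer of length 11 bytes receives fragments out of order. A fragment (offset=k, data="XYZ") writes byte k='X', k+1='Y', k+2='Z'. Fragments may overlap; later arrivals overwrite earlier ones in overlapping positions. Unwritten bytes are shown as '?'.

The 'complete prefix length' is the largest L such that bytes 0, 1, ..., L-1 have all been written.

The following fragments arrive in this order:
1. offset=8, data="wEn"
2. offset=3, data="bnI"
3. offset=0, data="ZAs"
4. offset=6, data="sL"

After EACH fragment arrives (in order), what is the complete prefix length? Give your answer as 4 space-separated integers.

Answer: 0 0 6 11

Derivation:
Fragment 1: offset=8 data="wEn" -> buffer=????????wEn -> prefix_len=0
Fragment 2: offset=3 data="bnI" -> buffer=???bnI??wEn -> prefix_len=0
Fragment 3: offset=0 data="ZAs" -> buffer=ZAsbnI??wEn -> prefix_len=6
Fragment 4: offset=6 data="sL" -> buffer=ZAsbnIsLwEn -> prefix_len=11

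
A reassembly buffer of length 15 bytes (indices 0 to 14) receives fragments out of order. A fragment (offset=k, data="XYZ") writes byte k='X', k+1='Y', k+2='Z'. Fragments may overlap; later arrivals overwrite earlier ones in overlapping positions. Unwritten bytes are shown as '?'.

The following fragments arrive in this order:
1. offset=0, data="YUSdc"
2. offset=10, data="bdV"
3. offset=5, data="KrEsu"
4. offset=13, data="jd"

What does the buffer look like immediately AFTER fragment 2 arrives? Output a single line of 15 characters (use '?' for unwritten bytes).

Fragment 1: offset=0 data="YUSdc" -> buffer=YUSdc??????????
Fragment 2: offset=10 data="bdV" -> buffer=YUSdc?????bdV??

Answer: YUSdc?????bdV??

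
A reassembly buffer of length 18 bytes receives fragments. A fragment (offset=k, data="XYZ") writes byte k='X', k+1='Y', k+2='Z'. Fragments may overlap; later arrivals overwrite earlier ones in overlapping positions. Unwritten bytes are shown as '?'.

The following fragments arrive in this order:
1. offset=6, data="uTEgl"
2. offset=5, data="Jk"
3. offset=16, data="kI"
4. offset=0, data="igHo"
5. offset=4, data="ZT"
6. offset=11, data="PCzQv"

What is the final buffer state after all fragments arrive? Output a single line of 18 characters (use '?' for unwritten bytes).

Fragment 1: offset=6 data="uTEgl" -> buffer=??????uTEgl???????
Fragment 2: offset=5 data="Jk" -> buffer=?????JkTEgl???????
Fragment 3: offset=16 data="kI" -> buffer=?????JkTEgl?????kI
Fragment 4: offset=0 data="igHo" -> buffer=igHo?JkTEgl?????kI
Fragment 5: offset=4 data="ZT" -> buffer=igHoZTkTEgl?????kI
Fragment 6: offset=11 data="PCzQv" -> buffer=igHoZTkTEglPCzQvkI

Answer: igHoZTkTEglPCzQvkI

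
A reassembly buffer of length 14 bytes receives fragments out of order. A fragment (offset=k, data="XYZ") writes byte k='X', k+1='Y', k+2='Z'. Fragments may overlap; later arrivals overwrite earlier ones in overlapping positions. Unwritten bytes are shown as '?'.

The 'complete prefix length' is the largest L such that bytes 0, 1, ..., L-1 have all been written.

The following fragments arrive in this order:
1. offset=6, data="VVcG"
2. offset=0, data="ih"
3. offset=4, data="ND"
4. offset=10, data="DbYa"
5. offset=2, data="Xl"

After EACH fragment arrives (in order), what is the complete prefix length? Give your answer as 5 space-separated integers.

Answer: 0 2 2 2 14

Derivation:
Fragment 1: offset=6 data="VVcG" -> buffer=??????VVcG???? -> prefix_len=0
Fragment 2: offset=0 data="ih" -> buffer=ih????VVcG???? -> prefix_len=2
Fragment 3: offset=4 data="ND" -> buffer=ih??NDVVcG???? -> prefix_len=2
Fragment 4: offset=10 data="DbYa" -> buffer=ih??NDVVcGDbYa -> prefix_len=2
Fragment 5: offset=2 data="Xl" -> buffer=ihXlNDVVcGDbYa -> prefix_len=14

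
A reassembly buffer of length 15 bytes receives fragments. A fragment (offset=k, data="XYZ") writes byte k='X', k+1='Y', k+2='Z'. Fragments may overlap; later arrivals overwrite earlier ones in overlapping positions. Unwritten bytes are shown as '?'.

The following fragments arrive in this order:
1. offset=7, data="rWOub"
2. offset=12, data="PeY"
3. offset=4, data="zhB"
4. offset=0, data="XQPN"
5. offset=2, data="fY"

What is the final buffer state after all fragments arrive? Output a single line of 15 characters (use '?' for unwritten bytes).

Answer: XQfYzhBrWOubPeY

Derivation:
Fragment 1: offset=7 data="rWOub" -> buffer=???????rWOub???
Fragment 2: offset=12 data="PeY" -> buffer=???????rWOubPeY
Fragment 3: offset=4 data="zhB" -> buffer=????zhBrWOubPeY
Fragment 4: offset=0 data="XQPN" -> buffer=XQPNzhBrWOubPeY
Fragment 5: offset=2 data="fY" -> buffer=XQfYzhBrWOubPeY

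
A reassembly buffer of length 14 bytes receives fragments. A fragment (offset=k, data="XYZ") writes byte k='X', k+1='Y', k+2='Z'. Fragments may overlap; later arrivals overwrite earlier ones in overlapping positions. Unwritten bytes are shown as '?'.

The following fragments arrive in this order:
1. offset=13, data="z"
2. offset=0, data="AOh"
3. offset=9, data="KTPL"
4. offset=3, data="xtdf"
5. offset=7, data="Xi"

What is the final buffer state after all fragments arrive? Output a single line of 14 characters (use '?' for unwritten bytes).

Fragment 1: offset=13 data="z" -> buffer=?????????????z
Fragment 2: offset=0 data="AOh" -> buffer=AOh??????????z
Fragment 3: offset=9 data="KTPL" -> buffer=AOh??????KTPLz
Fragment 4: offset=3 data="xtdf" -> buffer=AOhxtdf??KTPLz
Fragment 5: offset=7 data="Xi" -> buffer=AOhxtdfXiKTPLz

Answer: AOhxtdfXiKTPLz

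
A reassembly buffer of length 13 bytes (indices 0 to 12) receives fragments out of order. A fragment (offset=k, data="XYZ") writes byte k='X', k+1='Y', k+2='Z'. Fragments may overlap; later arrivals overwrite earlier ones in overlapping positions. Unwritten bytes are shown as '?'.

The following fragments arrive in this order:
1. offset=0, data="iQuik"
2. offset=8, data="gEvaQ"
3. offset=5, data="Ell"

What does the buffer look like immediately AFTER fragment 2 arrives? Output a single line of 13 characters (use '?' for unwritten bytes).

Answer: iQuik???gEvaQ

Derivation:
Fragment 1: offset=0 data="iQuik" -> buffer=iQuik????????
Fragment 2: offset=8 data="gEvaQ" -> buffer=iQuik???gEvaQ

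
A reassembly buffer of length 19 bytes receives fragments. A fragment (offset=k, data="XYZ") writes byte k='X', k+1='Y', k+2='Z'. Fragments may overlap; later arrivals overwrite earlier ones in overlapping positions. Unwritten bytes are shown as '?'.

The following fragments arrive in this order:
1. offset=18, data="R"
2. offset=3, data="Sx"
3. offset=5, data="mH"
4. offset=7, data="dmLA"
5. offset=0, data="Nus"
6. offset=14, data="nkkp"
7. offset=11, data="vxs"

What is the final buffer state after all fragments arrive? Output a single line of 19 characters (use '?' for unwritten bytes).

Answer: NusSxmHdmLAvxsnkkpR

Derivation:
Fragment 1: offset=18 data="R" -> buffer=??????????????????R
Fragment 2: offset=3 data="Sx" -> buffer=???Sx?????????????R
Fragment 3: offset=5 data="mH" -> buffer=???SxmH???????????R
Fragment 4: offset=7 data="dmLA" -> buffer=???SxmHdmLA???????R
Fragment 5: offset=0 data="Nus" -> buffer=NusSxmHdmLA???????R
Fragment 6: offset=14 data="nkkp" -> buffer=NusSxmHdmLA???nkkpR
Fragment 7: offset=11 data="vxs" -> buffer=NusSxmHdmLAvxsnkkpR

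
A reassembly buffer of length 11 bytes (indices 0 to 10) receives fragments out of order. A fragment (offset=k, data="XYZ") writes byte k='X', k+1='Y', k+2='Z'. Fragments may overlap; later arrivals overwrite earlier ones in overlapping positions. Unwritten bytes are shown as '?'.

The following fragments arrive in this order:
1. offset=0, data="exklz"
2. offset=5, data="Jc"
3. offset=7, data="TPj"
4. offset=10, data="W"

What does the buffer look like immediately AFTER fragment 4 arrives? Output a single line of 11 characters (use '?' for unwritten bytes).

Answer: exklzJcTPjW

Derivation:
Fragment 1: offset=0 data="exklz" -> buffer=exklz??????
Fragment 2: offset=5 data="Jc" -> buffer=exklzJc????
Fragment 3: offset=7 data="TPj" -> buffer=exklzJcTPj?
Fragment 4: offset=10 data="W" -> buffer=exklzJcTPjW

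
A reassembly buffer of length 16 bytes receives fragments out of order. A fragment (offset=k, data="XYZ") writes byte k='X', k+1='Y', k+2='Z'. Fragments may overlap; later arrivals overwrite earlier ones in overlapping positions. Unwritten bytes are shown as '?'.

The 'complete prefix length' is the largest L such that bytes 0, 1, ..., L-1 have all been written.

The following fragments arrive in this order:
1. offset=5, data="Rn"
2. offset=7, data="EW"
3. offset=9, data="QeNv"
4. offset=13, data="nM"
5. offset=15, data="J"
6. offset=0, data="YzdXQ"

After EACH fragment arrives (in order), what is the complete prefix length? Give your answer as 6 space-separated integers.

Fragment 1: offset=5 data="Rn" -> buffer=?????Rn????????? -> prefix_len=0
Fragment 2: offset=7 data="EW" -> buffer=?????RnEW??????? -> prefix_len=0
Fragment 3: offset=9 data="QeNv" -> buffer=?????RnEWQeNv??? -> prefix_len=0
Fragment 4: offset=13 data="nM" -> buffer=?????RnEWQeNvnM? -> prefix_len=0
Fragment 5: offset=15 data="J" -> buffer=?????RnEWQeNvnMJ -> prefix_len=0
Fragment 6: offset=0 data="YzdXQ" -> buffer=YzdXQRnEWQeNvnMJ -> prefix_len=16

Answer: 0 0 0 0 0 16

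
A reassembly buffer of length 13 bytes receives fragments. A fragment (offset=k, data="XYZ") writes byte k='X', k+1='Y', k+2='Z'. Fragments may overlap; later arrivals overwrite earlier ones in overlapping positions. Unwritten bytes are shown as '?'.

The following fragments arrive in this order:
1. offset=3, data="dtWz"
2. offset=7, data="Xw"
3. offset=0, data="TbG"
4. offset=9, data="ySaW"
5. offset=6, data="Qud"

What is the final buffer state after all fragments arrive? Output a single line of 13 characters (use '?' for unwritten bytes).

Fragment 1: offset=3 data="dtWz" -> buffer=???dtWz??????
Fragment 2: offset=7 data="Xw" -> buffer=???dtWzXw????
Fragment 3: offset=0 data="TbG" -> buffer=TbGdtWzXw????
Fragment 4: offset=9 data="ySaW" -> buffer=TbGdtWzXwySaW
Fragment 5: offset=6 data="Qud" -> buffer=TbGdtWQudySaW

Answer: TbGdtWQudySaW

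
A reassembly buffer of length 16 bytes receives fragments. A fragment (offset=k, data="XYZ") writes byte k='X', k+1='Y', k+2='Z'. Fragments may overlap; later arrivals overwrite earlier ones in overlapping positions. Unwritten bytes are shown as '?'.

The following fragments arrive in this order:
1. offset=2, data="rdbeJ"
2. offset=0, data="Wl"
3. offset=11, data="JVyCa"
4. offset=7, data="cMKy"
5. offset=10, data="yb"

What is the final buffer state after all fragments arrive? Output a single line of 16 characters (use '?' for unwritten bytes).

Fragment 1: offset=2 data="rdbeJ" -> buffer=??rdbeJ?????????
Fragment 2: offset=0 data="Wl" -> buffer=WlrdbeJ?????????
Fragment 3: offset=11 data="JVyCa" -> buffer=WlrdbeJ????JVyCa
Fragment 4: offset=7 data="cMKy" -> buffer=WlrdbeJcMKyJVyCa
Fragment 5: offset=10 data="yb" -> buffer=WlrdbeJcMKybVyCa

Answer: WlrdbeJcMKybVyCa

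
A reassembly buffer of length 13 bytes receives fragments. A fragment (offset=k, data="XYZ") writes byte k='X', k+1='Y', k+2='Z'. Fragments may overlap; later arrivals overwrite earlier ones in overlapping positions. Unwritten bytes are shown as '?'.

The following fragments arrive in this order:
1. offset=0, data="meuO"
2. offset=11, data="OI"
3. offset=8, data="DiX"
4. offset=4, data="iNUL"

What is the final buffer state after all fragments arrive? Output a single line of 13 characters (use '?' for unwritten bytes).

Answer: meuOiNULDiXOI

Derivation:
Fragment 1: offset=0 data="meuO" -> buffer=meuO?????????
Fragment 2: offset=11 data="OI" -> buffer=meuO???????OI
Fragment 3: offset=8 data="DiX" -> buffer=meuO????DiXOI
Fragment 4: offset=4 data="iNUL" -> buffer=meuOiNULDiXOI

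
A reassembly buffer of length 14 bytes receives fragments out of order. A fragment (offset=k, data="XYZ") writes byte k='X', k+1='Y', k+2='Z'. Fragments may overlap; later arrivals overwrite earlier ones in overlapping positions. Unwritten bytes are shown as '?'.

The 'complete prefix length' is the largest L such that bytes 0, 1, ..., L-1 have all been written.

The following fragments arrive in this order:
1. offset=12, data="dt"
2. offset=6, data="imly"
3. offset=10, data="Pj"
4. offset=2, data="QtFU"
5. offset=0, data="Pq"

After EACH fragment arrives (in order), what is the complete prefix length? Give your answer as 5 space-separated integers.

Fragment 1: offset=12 data="dt" -> buffer=????????????dt -> prefix_len=0
Fragment 2: offset=6 data="imly" -> buffer=??????imly??dt -> prefix_len=0
Fragment 3: offset=10 data="Pj" -> buffer=??????imlyPjdt -> prefix_len=0
Fragment 4: offset=2 data="QtFU" -> buffer=??QtFUimlyPjdt -> prefix_len=0
Fragment 5: offset=0 data="Pq" -> buffer=PqQtFUimlyPjdt -> prefix_len=14

Answer: 0 0 0 0 14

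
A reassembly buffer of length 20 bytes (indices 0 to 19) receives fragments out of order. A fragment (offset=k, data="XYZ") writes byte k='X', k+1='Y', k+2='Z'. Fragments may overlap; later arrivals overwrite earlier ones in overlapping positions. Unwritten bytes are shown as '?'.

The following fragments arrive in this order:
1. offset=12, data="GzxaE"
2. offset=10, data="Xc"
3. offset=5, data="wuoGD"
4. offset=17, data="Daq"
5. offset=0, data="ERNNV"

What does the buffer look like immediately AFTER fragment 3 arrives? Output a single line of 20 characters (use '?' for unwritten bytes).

Answer: ?????wuoGDXcGzxaE???

Derivation:
Fragment 1: offset=12 data="GzxaE" -> buffer=????????????GzxaE???
Fragment 2: offset=10 data="Xc" -> buffer=??????????XcGzxaE???
Fragment 3: offset=5 data="wuoGD" -> buffer=?????wuoGDXcGzxaE???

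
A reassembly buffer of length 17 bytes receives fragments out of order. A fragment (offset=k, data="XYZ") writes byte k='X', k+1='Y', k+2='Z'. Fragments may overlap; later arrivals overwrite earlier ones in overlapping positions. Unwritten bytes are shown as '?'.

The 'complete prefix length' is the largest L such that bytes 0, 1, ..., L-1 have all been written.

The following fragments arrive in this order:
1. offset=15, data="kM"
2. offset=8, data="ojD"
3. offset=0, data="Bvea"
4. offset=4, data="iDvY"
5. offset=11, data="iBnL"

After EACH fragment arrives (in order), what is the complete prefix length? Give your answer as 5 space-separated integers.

Fragment 1: offset=15 data="kM" -> buffer=???????????????kM -> prefix_len=0
Fragment 2: offset=8 data="ojD" -> buffer=????????ojD????kM -> prefix_len=0
Fragment 3: offset=0 data="Bvea" -> buffer=Bvea????ojD????kM -> prefix_len=4
Fragment 4: offset=4 data="iDvY" -> buffer=BveaiDvYojD????kM -> prefix_len=11
Fragment 5: offset=11 data="iBnL" -> buffer=BveaiDvYojDiBnLkM -> prefix_len=17

Answer: 0 0 4 11 17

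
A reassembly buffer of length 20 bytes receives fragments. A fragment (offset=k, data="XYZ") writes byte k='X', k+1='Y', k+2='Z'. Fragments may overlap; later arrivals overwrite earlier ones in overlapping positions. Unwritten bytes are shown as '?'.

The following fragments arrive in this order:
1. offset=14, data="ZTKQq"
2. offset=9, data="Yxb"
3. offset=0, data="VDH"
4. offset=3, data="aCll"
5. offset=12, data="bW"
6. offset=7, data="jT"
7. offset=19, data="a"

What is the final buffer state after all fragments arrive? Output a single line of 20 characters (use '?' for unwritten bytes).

Fragment 1: offset=14 data="ZTKQq" -> buffer=??????????????ZTKQq?
Fragment 2: offset=9 data="Yxb" -> buffer=?????????Yxb??ZTKQq?
Fragment 3: offset=0 data="VDH" -> buffer=VDH??????Yxb??ZTKQq?
Fragment 4: offset=3 data="aCll" -> buffer=VDHaCll??Yxb??ZTKQq?
Fragment 5: offset=12 data="bW" -> buffer=VDHaCll??YxbbWZTKQq?
Fragment 6: offset=7 data="jT" -> buffer=VDHaClljTYxbbWZTKQq?
Fragment 7: offset=19 data="a" -> buffer=VDHaClljTYxbbWZTKQqa

Answer: VDHaClljTYxbbWZTKQqa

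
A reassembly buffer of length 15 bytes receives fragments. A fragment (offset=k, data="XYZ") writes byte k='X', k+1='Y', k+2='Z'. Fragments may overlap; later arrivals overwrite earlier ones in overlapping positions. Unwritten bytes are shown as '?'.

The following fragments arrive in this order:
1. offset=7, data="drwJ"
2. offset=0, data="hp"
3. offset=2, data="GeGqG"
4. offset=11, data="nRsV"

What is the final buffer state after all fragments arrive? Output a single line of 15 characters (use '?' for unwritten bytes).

Answer: hpGeGqGdrwJnRsV

Derivation:
Fragment 1: offset=7 data="drwJ" -> buffer=???????drwJ????
Fragment 2: offset=0 data="hp" -> buffer=hp?????drwJ????
Fragment 3: offset=2 data="GeGqG" -> buffer=hpGeGqGdrwJ????
Fragment 4: offset=11 data="nRsV" -> buffer=hpGeGqGdrwJnRsV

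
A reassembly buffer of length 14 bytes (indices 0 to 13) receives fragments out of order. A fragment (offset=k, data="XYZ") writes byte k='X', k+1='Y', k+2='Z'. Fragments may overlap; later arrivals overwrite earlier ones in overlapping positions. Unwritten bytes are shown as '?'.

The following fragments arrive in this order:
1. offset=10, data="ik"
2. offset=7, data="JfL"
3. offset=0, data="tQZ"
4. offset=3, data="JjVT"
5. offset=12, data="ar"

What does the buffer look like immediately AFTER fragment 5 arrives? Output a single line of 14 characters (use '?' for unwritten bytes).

Fragment 1: offset=10 data="ik" -> buffer=??????????ik??
Fragment 2: offset=7 data="JfL" -> buffer=???????JfLik??
Fragment 3: offset=0 data="tQZ" -> buffer=tQZ????JfLik??
Fragment 4: offset=3 data="JjVT" -> buffer=tQZJjVTJfLik??
Fragment 5: offset=12 data="ar" -> buffer=tQZJjVTJfLikar

Answer: tQZJjVTJfLikar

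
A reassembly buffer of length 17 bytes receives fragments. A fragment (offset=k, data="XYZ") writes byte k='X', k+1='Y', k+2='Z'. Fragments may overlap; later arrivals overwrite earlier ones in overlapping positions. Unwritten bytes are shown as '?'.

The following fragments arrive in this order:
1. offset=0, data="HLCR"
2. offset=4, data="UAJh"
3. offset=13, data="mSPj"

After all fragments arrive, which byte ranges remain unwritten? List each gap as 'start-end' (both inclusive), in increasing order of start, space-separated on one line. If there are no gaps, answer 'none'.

Answer: 8-12

Derivation:
Fragment 1: offset=0 len=4
Fragment 2: offset=4 len=4
Fragment 3: offset=13 len=4
Gaps: 8-12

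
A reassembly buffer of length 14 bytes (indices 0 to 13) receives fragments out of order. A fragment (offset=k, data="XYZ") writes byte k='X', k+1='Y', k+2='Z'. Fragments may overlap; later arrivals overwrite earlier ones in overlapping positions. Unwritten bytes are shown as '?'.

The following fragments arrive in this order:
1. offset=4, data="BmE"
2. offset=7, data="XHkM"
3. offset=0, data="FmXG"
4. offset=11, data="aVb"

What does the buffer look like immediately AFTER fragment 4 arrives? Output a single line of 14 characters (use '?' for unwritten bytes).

Fragment 1: offset=4 data="BmE" -> buffer=????BmE???????
Fragment 2: offset=7 data="XHkM" -> buffer=????BmEXHkM???
Fragment 3: offset=0 data="FmXG" -> buffer=FmXGBmEXHkM???
Fragment 4: offset=11 data="aVb" -> buffer=FmXGBmEXHkMaVb

Answer: FmXGBmEXHkMaVb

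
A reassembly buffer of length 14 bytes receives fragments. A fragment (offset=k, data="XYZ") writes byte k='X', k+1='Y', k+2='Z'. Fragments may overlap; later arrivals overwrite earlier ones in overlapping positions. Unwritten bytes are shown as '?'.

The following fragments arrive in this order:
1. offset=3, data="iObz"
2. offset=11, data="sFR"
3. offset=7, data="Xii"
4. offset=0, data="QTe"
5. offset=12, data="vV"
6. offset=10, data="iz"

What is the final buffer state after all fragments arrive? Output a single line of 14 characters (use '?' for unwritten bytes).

Answer: QTeiObzXiiizvV

Derivation:
Fragment 1: offset=3 data="iObz" -> buffer=???iObz???????
Fragment 2: offset=11 data="sFR" -> buffer=???iObz????sFR
Fragment 3: offset=7 data="Xii" -> buffer=???iObzXii?sFR
Fragment 4: offset=0 data="QTe" -> buffer=QTeiObzXii?sFR
Fragment 5: offset=12 data="vV" -> buffer=QTeiObzXii?svV
Fragment 6: offset=10 data="iz" -> buffer=QTeiObzXiiizvV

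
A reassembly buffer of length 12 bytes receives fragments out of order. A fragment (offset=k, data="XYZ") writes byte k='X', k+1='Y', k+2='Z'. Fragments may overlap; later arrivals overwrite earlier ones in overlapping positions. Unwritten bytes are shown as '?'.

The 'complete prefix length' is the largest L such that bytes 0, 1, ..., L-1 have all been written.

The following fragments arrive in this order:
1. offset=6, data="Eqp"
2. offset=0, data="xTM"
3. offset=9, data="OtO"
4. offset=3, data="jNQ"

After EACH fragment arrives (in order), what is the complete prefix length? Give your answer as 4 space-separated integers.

Fragment 1: offset=6 data="Eqp" -> buffer=??????Eqp??? -> prefix_len=0
Fragment 2: offset=0 data="xTM" -> buffer=xTM???Eqp??? -> prefix_len=3
Fragment 3: offset=9 data="OtO" -> buffer=xTM???EqpOtO -> prefix_len=3
Fragment 4: offset=3 data="jNQ" -> buffer=xTMjNQEqpOtO -> prefix_len=12

Answer: 0 3 3 12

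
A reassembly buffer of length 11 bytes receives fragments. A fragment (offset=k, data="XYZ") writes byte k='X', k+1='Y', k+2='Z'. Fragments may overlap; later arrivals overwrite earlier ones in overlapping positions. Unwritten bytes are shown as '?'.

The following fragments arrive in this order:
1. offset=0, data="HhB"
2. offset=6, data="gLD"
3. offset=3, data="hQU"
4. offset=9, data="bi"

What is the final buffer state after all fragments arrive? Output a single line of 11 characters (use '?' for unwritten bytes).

Answer: HhBhQUgLDbi

Derivation:
Fragment 1: offset=0 data="HhB" -> buffer=HhB????????
Fragment 2: offset=6 data="gLD" -> buffer=HhB???gLD??
Fragment 3: offset=3 data="hQU" -> buffer=HhBhQUgLD??
Fragment 4: offset=9 data="bi" -> buffer=HhBhQUgLDbi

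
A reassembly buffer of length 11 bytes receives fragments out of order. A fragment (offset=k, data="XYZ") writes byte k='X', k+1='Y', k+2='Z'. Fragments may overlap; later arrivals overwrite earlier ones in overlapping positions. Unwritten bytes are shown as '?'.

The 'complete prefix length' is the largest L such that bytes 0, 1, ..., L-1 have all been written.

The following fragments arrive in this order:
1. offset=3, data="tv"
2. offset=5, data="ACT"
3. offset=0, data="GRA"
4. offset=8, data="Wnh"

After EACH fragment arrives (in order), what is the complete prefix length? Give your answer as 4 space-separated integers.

Answer: 0 0 8 11

Derivation:
Fragment 1: offset=3 data="tv" -> buffer=???tv?????? -> prefix_len=0
Fragment 2: offset=5 data="ACT" -> buffer=???tvACT??? -> prefix_len=0
Fragment 3: offset=0 data="GRA" -> buffer=GRAtvACT??? -> prefix_len=8
Fragment 4: offset=8 data="Wnh" -> buffer=GRAtvACTWnh -> prefix_len=11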